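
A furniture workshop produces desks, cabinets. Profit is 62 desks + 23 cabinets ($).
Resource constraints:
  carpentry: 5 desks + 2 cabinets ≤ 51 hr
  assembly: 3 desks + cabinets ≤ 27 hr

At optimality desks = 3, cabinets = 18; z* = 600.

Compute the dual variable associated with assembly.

9

Both carpentry and assembly are binding at x*.
The binding rows give the dual system: 5·y_carpentry + 3·y_assembly = 62 and 2·y_carpentry + 1·y_assembly = 23.
This yields shadow prices y_carpentry = 7, y_assembly = 9.
Shadow price of assembly = 9.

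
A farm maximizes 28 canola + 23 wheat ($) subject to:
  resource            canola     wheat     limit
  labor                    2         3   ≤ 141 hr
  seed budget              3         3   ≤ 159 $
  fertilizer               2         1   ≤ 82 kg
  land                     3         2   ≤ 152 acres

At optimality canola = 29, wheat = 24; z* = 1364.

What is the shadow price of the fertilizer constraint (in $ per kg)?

Check each constraint at x*: labor 130/141 (slack 11); seed budget 159/159 (tight); fertilizer 82/82 (tight); land 135/152 (slack 17).
By complementary slackness, y = 0 for the non-binding constraints.
Dual feasibility on the basic columns requires 3·y_seed budget + 2·y_fertilizer = 28, 3·y_seed budget + 1·y_fertilizer = 23.
→ y_seed budget = 6 and y_fertilizer = 5.
Shadow price of fertilizer = 5.

5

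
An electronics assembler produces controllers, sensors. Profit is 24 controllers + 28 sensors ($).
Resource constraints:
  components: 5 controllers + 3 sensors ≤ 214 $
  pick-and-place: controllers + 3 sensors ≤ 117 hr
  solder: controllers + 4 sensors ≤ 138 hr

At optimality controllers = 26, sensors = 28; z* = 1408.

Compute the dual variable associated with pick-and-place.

Binding: components and solder. Non-binding: pick-and-place (7 unused).
By complementary slackness, y = 0 for the non-binding constraint.
Dual feasibility on the basic columns requires 5·y_components + 1·y_solder = 24, 3·y_components + 4·y_solder = 28.
Solving: y_components = 4, y_solder = 4.
Shadow price of pick-and-place = 0.

0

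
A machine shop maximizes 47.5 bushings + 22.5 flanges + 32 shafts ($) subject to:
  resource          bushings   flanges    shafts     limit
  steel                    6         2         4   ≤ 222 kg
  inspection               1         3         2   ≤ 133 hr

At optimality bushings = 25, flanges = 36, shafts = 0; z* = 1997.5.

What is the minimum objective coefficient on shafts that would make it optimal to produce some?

35

Both steel and inspection are binding at x*.
The binding rows give the dual system: 6·y_steel + 1·y_inspection = 47.5 and 2·y_steel + 3·y_inspection = 22.5.
This yields shadow prices y_steel = 7.5, y_inspection = 2.5.
shafts enters the basis when its profit ≥ yᵀa₃ = 7.5·4 + 2.5·2 = 35.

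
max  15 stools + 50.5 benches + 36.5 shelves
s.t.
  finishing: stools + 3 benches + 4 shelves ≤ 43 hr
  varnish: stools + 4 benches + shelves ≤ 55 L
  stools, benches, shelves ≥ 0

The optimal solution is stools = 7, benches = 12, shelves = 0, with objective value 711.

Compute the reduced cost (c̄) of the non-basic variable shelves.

At the optimum: finishing uses 43 of 43 (binding); varnish uses 55 of 55 (binding).
Dual feasibility on the basic columns requires 1·y_finishing + 1·y_varnish = 15, 3·y_finishing + 4·y_varnish = 50.5.
This yields shadow prices y_finishing = 9.5, y_varnish = 5.5.
Reduced cost of shelves: c₃ − yᵀa₃ = 36.5 − (9.5·4 + 5.5·1) = 36.5 − 43.5 = -7.

-7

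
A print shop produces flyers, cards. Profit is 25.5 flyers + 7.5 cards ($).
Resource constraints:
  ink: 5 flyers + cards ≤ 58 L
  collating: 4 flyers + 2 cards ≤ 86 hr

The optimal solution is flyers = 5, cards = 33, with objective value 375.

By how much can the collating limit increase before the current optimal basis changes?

Binding constraints: ink, collating. The basis is B = [[5,1],[4,2]] with det 6.
Per unit increase in collating, x* moves by d = (-0.1667, 0.8333).
The basis stays optimal until flyers reaches 0; allowable increase = 30 hr.

30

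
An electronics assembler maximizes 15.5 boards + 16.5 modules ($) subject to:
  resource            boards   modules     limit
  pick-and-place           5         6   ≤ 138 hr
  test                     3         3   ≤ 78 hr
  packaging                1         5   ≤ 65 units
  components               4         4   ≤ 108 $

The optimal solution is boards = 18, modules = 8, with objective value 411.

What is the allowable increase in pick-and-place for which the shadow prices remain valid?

Binding constraints: pick-and-place, test. The basis is B = [[5,6],[3,3]] with det -3.
Per unit increase in pick-and-place, x* moves by d = (-1, 1).
The basis stays optimal until packaging becomes binding; allowable increase = 1.75 hr.

1.75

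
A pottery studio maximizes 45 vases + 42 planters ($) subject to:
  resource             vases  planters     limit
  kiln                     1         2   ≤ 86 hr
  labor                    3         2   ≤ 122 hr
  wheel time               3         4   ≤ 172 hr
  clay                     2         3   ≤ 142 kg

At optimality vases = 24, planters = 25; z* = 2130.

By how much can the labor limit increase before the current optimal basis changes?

Binding constraints: labor, wheel time. The basis is B = [[3,2],[3,4]] with det 6.
Per unit increase in labor, x* moves by d = (0.6667, -0.5).
The basis stays optimal until planters reaches 0; allowable increase = 50 hr.

50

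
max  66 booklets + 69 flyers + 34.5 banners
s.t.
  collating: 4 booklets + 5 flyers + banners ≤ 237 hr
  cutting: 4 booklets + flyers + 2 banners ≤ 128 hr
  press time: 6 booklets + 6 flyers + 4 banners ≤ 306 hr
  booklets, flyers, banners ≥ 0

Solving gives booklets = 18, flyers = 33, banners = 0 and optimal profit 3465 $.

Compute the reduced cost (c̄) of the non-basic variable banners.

-4.5

Check each constraint at x*: collating 237/237 (tight); cutting 105/128 (slack 23); press time 306/306 (tight).
By complementary slackness, y = 0 for the non-binding constraint.
Dual feasibility on the basic columns requires 4·y_collating + 6·y_press time = 66, 5·y_collating + 6·y_press time = 69.
This yields shadow prices y_collating = 3, y_press time = 9.
Reduced cost of banners: c₃ − yᵀa₃ = 34.5 − (3·1 + 9·4) = 34.5 − 39 = -4.5.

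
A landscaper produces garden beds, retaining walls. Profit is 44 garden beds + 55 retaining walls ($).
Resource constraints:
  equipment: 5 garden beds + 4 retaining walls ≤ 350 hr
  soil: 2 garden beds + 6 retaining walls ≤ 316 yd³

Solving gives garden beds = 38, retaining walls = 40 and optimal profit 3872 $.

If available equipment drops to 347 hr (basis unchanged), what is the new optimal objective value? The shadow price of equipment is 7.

3851

Δb = -3, so new z* = 3872 + (7)·(-3) = 3872 − 21 = 3851.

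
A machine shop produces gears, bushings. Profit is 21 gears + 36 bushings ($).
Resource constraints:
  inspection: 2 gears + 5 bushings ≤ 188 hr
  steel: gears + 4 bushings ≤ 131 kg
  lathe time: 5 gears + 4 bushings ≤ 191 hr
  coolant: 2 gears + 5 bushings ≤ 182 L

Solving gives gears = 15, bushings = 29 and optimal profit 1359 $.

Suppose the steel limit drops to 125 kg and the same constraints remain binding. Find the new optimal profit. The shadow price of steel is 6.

1323

Δb = -6, so new z* = 1359 + (6)·(-6) = 1359 − 36 = 1323.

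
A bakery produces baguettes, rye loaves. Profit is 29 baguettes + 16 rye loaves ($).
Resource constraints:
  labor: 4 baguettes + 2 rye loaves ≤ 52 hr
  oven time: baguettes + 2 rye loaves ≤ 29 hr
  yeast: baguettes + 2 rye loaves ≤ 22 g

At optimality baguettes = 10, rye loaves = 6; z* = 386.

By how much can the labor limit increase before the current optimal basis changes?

36

Binding constraints: labor, yeast. The basis is B = [[4,2],[1,2]] with det 6.
Per unit increase in labor, x* moves by d = (0.3333, -0.1667).
The basis stays optimal until rye loaves reaches 0; allowable increase = 36 hr.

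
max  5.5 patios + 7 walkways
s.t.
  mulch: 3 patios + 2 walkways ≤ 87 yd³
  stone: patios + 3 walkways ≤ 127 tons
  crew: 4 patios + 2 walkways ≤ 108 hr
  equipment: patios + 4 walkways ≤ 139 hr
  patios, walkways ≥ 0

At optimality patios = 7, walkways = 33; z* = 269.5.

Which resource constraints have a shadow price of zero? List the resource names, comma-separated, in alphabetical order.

mulch: 87/87 (binding)
stone: 106/127 (slack 21)
crew: 94/108 (slack 14)
equipment: 139/139 (binding)
By complementary slackness, a constraint with positive slack has shadow price 0 → crew, stone.

crew, stone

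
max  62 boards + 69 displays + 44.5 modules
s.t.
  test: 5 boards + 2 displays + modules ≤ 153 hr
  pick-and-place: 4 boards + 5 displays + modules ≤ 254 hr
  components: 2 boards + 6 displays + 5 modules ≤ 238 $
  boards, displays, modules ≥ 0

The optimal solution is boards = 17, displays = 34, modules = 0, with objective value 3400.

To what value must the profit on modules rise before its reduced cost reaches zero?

Binding: test and components. Non-binding: pick-and-place (16 unused).
By complementary slackness, y = 0 for the non-binding constraint.
Dual feasibility on the basic columns requires 5·y_test + 2·y_components = 62, 2·y_test + 6·y_components = 69.
Solving: y_test = 9, y_components = 8.5.
modules enters the basis when its profit ≥ yᵀa₃ = 9·1 + 8.5·5 = 51.5.

51.5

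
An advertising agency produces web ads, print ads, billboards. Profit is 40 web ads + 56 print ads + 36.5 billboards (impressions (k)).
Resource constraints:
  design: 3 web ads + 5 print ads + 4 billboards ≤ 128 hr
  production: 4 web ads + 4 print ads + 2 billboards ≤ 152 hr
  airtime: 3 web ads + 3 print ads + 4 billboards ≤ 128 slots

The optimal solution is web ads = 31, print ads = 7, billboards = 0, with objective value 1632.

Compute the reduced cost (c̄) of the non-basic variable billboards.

-3.5

At the optimum: design uses 128 of 128 (binding); production uses 152 of 152 (binding); airtime uses 114 of 128 (slack = 14).
Slack constraints have shadow price 0 (complementary slackness).
The binding rows give the dual system: 3·y_design + 4·y_production = 40 and 5·y_design + 4·y_production = 56.
Solving: y_design = 8, y_production = 4.
Reduced cost of billboards: c₃ − yᵀa₃ = 36.5 − (8·4 + 4·2) = 36.5 − 40 = -3.5.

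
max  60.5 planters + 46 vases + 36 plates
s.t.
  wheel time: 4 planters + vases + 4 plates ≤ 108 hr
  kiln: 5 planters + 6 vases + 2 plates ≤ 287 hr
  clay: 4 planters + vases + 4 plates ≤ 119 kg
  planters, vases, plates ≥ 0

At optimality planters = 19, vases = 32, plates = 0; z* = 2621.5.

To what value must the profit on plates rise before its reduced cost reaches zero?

41

Binding: wheel time and kiln. Non-binding: clay (11 unused).
Slack constraints have shadow price 0 (complementary slackness).
The binding rows give the dual system: 4·y_wheel time + 5·y_kiln = 60.5 and 1·y_wheel time + 6·y_kiln = 46.
This yields shadow prices y_wheel time = 7, y_kiln = 6.5.
plates enters the basis when its profit ≥ yᵀa₃ = 7·4 + 6.5·2 = 41.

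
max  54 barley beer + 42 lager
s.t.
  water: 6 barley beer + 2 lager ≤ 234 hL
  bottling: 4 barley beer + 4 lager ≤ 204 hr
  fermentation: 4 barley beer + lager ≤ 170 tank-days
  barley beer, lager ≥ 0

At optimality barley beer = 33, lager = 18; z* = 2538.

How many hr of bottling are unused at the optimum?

bottling used = 4·33 + 4·18 = 204; slack = 204 − 204 = 0.

0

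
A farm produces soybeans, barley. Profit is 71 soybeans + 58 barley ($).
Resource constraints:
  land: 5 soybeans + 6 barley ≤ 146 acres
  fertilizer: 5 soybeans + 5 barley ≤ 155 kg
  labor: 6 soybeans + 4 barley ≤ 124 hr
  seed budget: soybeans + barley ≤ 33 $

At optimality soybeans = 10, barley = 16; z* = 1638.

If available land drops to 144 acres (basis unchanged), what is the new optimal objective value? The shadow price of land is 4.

Δb = -2, so new z* = 1638 + (4)·(-2) = 1638 − 8 = 1630.

1630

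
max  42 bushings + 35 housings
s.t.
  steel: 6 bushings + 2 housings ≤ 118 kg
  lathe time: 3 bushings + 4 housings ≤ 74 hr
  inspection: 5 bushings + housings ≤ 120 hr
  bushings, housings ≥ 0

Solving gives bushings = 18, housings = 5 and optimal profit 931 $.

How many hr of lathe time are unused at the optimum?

0

lathe time used = 3·18 + 4·5 = 74; slack = 74 − 74 = 0.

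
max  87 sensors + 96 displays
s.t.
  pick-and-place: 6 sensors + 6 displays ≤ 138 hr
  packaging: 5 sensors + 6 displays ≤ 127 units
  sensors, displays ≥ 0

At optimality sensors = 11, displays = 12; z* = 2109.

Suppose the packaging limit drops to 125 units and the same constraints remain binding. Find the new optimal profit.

2091

Both pick-and-place and packaging are binding at x*.
The binding rows give the dual system: 6·y_pick-and-place + 5·y_packaging = 87 and 6·y_pick-and-place + 6·y_packaging = 96.
→ y_pick-and-place = 7 and y_packaging = 9.
Δz = y_packaging·Δb = 9 × (-2) = -18, so new z* = 2109 − 18 = 2091.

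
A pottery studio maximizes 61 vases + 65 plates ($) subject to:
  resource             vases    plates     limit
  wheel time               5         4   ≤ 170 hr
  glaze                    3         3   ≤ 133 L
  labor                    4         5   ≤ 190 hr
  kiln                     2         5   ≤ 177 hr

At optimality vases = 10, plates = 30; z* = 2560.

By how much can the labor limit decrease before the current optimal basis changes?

Binding constraints: wheel time, labor. The basis is B = [[5,4],[4,5]] with det 9.
Per unit decrease in labor, x* moves by d = (0.4444, -0.5556).
The basis stays optimal until plates reaches 0; allowable decrease = 54 hr.

54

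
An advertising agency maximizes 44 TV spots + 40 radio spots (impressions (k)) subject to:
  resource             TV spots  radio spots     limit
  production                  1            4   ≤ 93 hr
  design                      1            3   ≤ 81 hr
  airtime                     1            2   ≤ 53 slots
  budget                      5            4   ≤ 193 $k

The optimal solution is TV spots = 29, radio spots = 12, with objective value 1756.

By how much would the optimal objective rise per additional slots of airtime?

Binding: airtime and budget. Non-binding: production (16 unused), design (16 unused).
Since production, design are not tight, their duals are 0.
From A_Bᵀ y = c: 1·y_airtime + 5·y_budget = 44; 2·y_airtime + 4·y_budget = 40.
→ y_airtime = 4 and y_budget = 8.
Shadow price of airtime = 4.

4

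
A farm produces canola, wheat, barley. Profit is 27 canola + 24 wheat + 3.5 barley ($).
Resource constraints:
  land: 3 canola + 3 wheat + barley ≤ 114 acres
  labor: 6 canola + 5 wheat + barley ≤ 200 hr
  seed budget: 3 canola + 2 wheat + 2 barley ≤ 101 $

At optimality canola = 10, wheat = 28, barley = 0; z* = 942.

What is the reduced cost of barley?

Check each constraint at x*: land 114/114 (tight); labor 200/200 (tight); seed budget 86/101 (slack 15).
Since seed budget is not tight, its dual is 0.
The binding rows give the dual system: 3·y_land + 6·y_labor = 27 and 3·y_land + 5·y_labor = 24.
Solving: y_land = 3, y_labor = 3.
Reduced cost of barley: c₃ − yᵀa₃ = 3.5 − (3·1 + 3·1) = 3.5 − 6 = -2.5.

-2.5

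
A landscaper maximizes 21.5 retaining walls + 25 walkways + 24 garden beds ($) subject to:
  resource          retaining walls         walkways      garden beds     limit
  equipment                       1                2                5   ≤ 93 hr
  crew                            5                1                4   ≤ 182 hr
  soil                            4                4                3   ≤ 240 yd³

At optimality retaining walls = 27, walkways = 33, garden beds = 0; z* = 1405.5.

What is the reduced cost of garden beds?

-7

Binding: equipment and soil. Non-binding: crew (14 unused).
By complementary slackness, y = 0 for the non-binding constraint.
From A_Bᵀ y = c: 1·y_equipment + 4·y_soil = 21.5; 2·y_equipment + 4·y_soil = 25.
→ y_equipment = 3.5 and y_soil = 4.5.
Reduced cost of garden beds: c₃ − yᵀa₃ = 24 − (3.5·5 + 4.5·3) = 24 − 31 = -7.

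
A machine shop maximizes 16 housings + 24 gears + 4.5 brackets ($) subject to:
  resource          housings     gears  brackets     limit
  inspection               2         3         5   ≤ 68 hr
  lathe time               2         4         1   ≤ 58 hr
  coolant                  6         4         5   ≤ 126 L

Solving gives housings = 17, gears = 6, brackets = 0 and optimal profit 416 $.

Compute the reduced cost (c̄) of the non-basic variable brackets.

-5.5

Check each constraint at x*: inspection 52/68 (slack 16); lathe time 58/58 (tight); coolant 126/126 (tight).
Slack constraints have shadow price 0 (complementary slackness).
From A_Bᵀ y = c: 2·y_lathe time + 6·y_coolant = 16; 4·y_lathe time + 4·y_coolant = 24.
Solving: y_lathe time = 5, y_coolant = 1.
Reduced cost of brackets: c₃ − yᵀa₃ = 4.5 − (5·1 + 1·5) = 4.5 − 10 = -5.5.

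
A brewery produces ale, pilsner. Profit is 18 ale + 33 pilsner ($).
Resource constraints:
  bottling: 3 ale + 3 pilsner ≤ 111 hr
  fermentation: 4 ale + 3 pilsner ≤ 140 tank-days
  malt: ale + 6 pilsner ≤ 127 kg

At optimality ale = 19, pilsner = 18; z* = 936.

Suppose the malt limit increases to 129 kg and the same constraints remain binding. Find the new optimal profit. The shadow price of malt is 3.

942

Δb = 2, so new z* = 936 + (3)·(2) = 936 + 6 = 942.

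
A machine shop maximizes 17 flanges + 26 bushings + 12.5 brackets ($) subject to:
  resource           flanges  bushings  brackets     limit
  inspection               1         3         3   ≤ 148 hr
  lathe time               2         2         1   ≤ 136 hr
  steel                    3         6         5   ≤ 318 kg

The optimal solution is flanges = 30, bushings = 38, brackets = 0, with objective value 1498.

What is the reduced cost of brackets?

-6.5

At the optimum: inspection uses 144 of 148 (slack = 4); lathe time uses 136 of 136 (binding); steel uses 318 of 318 (binding).
Since inspection is not tight, its dual is 0.
Dual feasibility on the basic columns requires 2·y_lathe time + 3·y_steel = 17, 2·y_lathe time + 6·y_steel = 26.
Solving: y_lathe time = 4, y_steel = 3.
Reduced cost of brackets: c₃ − yᵀa₃ = 12.5 − (4·1 + 3·5) = 12.5 − 19 = -6.5.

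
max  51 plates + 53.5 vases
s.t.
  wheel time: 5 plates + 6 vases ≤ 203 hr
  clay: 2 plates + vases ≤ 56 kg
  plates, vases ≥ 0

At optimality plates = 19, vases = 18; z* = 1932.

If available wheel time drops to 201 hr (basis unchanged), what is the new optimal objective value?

Both wheel time and clay are binding at x*.
Dual feasibility on the basic columns requires 5·y_wheel time + 2·y_clay = 51, 6·y_wheel time + 1·y_clay = 53.5.
Solving: y_wheel time = 8, y_clay = 5.5.
Δz = y_wheel time·Δb = 8 × (-2) = -16, so new z* = 1932 − 16 = 1916.

1916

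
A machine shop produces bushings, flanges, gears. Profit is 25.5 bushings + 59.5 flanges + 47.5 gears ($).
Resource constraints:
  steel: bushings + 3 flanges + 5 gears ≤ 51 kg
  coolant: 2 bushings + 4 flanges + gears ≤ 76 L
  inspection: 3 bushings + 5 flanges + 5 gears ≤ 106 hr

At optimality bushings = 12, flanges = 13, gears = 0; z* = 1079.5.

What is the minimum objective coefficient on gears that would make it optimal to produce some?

Check each constraint at x*: steel 51/51 (tight); coolant 76/76 (tight); inspection 101/106 (slack 5).
By complementary slackness, y = 0 for the non-binding constraint.
Dual feasibility on the basic columns requires 1·y_steel + 2·y_coolant = 25.5, 3·y_steel + 4·y_coolant = 59.5.
This yields shadow prices y_steel = 8.5, y_coolant = 8.5.
gears enters the basis when its profit ≥ yᵀa₃ = 8.5·5 + 8.5·1 = 51.

51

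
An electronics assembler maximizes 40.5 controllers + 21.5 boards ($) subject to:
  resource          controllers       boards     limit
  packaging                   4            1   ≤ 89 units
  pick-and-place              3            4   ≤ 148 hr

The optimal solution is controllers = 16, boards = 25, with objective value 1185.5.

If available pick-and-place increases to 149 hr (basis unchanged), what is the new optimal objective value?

1189

Check each constraint at x*: packaging 89/89 (tight); pick-and-place 148/148 (tight).
Dual feasibility on the basic columns requires 4·y_packaging + 3·y_pick-and-place = 40.5, 1·y_packaging + 4·y_pick-and-place = 21.5.
→ y_packaging = 7.5 and y_pick-and-place = 3.5.
Δz = y_pick-and-place·Δb = 3.5 × (1) = 3.5, so new z* = 1185.5 + 3.5 = 1189.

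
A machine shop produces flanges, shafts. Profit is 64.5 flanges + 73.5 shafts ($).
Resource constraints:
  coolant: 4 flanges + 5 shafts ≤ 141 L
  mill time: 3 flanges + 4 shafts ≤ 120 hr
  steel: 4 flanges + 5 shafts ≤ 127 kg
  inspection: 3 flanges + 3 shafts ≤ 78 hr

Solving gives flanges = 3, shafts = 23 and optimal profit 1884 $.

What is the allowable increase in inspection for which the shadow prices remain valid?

Binding constraints: steel, inspection. The basis is B = [[4,5],[3,3]] with det -3.
Per unit increase in inspection, x* moves by d = (1.6667, -1.3333).
The basis stays optimal until shafts reaches 0; allowable increase = 17.25 hr.

17.25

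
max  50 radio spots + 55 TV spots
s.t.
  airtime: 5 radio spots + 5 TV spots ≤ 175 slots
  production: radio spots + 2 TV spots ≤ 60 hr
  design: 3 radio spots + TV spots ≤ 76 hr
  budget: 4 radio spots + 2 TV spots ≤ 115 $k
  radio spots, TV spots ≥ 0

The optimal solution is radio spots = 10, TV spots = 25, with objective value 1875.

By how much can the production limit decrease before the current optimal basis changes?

Binding constraints: airtime, production. The basis is B = [[5,5],[1,2]] with det 5.
Per unit decrease in production, x* moves by d = (1, -1).
The basis stays optimal until design becomes binding; allowable decrease = 10.5 hr.

10.5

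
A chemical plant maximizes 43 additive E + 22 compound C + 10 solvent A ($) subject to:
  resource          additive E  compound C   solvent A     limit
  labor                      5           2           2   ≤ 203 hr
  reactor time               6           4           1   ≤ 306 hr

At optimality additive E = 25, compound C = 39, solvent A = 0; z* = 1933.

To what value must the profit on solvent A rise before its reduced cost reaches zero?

Check each constraint at x*: labor 203/203 (tight); reactor time 306/306 (tight).
From A_Bᵀ y = c: 5·y_labor + 6·y_reactor time = 43; 2·y_labor + 4·y_reactor time = 22.
This yields shadow prices y_labor = 5, y_reactor time = 3.
solvent A enters the basis when its profit ≥ yᵀa₃ = 5·2 + 3·1 = 13.

13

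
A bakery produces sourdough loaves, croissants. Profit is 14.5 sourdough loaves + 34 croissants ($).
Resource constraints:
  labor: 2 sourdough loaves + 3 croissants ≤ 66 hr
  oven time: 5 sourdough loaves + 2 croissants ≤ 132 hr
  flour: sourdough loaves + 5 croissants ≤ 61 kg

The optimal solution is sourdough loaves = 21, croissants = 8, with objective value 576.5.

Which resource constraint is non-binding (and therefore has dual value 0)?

oven time

labor: 66/66 (binding)
oven time: 121/132 (slack 11)
flour: 61/61 (binding)
By complementary slackness, a constraint with positive slack has shadow price 0 → oven time.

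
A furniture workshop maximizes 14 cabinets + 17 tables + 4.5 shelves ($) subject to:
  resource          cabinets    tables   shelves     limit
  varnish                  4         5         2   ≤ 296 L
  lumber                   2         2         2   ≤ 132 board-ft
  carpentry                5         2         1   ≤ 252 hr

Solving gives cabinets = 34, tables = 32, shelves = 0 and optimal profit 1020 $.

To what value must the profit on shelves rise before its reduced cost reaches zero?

8

Check each constraint at x*: varnish 296/296 (tight); lumber 132/132 (tight); carpentry 234/252 (slack 18).
Since carpentry is not tight, its dual is 0.
Dual feasibility on the basic columns requires 4·y_varnish + 2·y_lumber = 14, 5·y_varnish + 2·y_lumber = 17.
Solving: y_varnish = 3, y_lumber = 1.
shelves enters the basis when its profit ≥ yᵀa₃ = 3·2 + 1·2 = 8.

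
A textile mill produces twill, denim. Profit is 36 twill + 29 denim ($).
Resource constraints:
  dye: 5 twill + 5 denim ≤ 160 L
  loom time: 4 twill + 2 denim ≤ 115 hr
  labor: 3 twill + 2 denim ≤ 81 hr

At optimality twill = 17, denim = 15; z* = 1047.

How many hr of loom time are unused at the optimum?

17

loom time used = 4·17 + 2·15 = 98; slack = 115 − 98 = 17.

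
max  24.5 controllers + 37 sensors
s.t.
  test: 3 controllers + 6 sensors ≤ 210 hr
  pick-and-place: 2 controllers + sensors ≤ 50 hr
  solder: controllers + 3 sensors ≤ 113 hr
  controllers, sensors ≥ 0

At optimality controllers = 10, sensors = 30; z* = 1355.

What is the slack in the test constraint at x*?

test used = 3·10 + 6·30 = 210; slack = 210 − 210 = 0.

0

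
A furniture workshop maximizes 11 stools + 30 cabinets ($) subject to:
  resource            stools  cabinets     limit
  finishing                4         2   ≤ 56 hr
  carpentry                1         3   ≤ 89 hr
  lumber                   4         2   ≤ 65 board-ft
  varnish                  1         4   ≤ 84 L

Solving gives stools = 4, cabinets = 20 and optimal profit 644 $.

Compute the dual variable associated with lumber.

0

Check each constraint at x*: finishing 56/56 (tight); carpentry 64/89 (slack 25); lumber 56/65 (slack 9); varnish 84/84 (tight).
By complementary slackness, y = 0 for the non-binding constraints.
Dual feasibility on the basic columns requires 4·y_finishing + 1·y_varnish = 11, 2·y_finishing + 4·y_varnish = 30.
→ y_finishing = 1 and y_varnish = 7.
Shadow price of lumber = 0.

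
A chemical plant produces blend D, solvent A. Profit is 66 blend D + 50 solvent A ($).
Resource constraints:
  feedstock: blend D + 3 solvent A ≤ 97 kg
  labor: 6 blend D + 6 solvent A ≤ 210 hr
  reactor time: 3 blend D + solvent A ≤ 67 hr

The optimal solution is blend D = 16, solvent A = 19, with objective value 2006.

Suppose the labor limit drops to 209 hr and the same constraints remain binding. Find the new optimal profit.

1999

Check each constraint at x*: feedstock 73/97 (slack 24); labor 210/210 (tight); reactor time 67/67 (tight).
Slack constraints have shadow price 0 (complementary slackness).
The binding rows give the dual system: 6·y_labor + 3·y_reactor time = 66 and 6·y_labor + 1·y_reactor time = 50.
→ y_labor = 7 and y_reactor time = 8.
Δz = y_labor·Δb = 7 × (-1) = -7, so new z* = 2006 − 7 = 1999.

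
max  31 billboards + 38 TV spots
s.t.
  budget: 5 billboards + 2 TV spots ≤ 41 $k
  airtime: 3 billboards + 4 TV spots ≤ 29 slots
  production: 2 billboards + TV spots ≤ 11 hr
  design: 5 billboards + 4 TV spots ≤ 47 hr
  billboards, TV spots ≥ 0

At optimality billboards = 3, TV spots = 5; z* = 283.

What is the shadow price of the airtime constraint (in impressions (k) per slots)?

Check each constraint at x*: budget 25/41 (slack 16); airtime 29/29 (tight); production 11/11 (tight); design 35/47 (slack 12).
By complementary slackness, y = 0 for the non-binding constraints.
From A_Bᵀ y = c: 3·y_airtime + 2·y_production = 31; 4·y_airtime + 1·y_production = 38.
This yields shadow prices y_airtime = 9, y_production = 2.
Shadow price of airtime = 9.

9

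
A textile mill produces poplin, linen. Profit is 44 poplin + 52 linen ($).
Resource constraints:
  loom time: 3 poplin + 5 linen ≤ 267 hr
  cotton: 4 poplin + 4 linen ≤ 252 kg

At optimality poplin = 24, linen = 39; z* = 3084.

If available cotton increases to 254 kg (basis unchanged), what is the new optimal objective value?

At the optimum: loom time uses 267 of 267 (binding); cotton uses 252 of 252 (binding).
From A_Bᵀ y = c: 3·y_loom time + 4·y_cotton = 44; 5·y_loom time + 4·y_cotton = 52.
→ y_loom time = 4 and y_cotton = 8.
Δz = y_cotton·Δb = 8 × (2) = 16, so new z* = 3084 + 16 = 3100.

3100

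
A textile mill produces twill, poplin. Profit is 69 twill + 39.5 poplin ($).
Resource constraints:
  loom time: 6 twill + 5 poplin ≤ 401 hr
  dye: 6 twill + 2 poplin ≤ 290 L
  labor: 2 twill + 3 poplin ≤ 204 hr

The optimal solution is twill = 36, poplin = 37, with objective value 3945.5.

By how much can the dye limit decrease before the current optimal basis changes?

47.25

Binding constraints: loom time, dye. The basis is B = [[6,5],[6,2]] with det -18.
Per unit decrease in dye, x* moves by d = (-0.2778, 0.3333).
The basis stays optimal until labor becomes binding; allowable decrease = 47.25 L.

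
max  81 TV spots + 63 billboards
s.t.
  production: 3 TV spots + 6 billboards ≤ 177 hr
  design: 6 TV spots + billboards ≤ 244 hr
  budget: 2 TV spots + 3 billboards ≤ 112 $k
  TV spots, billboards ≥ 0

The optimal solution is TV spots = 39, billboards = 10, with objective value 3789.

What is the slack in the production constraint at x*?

0

production used = 3·39 + 6·10 = 177; slack = 177 − 177 = 0.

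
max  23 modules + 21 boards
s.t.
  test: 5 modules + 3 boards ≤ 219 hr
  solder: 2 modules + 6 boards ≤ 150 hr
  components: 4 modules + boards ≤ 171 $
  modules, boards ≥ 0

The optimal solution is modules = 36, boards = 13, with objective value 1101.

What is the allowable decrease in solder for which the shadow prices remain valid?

Binding constraints: test, solder. The basis is B = [[5,3],[2,6]] with det 24.
Per unit decrease in solder, x* moves by d = (0.125, -0.2083).
The basis stays optimal until components becomes binding; allowable decrease = 48 hr.

48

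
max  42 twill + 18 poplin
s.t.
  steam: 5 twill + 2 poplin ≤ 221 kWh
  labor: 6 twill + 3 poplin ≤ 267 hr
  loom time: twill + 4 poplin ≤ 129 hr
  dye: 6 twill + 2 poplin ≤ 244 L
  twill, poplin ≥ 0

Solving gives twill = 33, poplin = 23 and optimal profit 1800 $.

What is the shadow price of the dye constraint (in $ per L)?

3

Check each constraint at x*: steam 211/221 (slack 10); labor 267/267 (tight); loom time 125/129 (slack 4); dye 244/244 (tight).
Slack constraints have shadow price 0 (complementary slackness).
From A_Bᵀ y = c: 6·y_labor + 6·y_dye = 42; 3·y_labor + 2·y_dye = 18.
→ y_labor = 4 and y_dye = 3.
Shadow price of dye = 3.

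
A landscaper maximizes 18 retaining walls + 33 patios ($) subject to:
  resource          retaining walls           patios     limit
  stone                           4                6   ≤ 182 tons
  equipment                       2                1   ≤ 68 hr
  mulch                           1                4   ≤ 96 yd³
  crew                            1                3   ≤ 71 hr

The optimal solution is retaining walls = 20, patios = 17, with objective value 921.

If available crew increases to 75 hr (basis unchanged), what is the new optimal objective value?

937

At the optimum: stone uses 182 of 182 (binding); equipment uses 57 of 68 (slack = 11); mulch uses 88 of 96 (slack = 8); crew uses 71 of 71 (binding).
Since equipment, mulch are not tight, their duals are 0.
From A_Bᵀ y = c: 4·y_stone + 1·y_crew = 18; 6·y_stone + 3·y_crew = 33.
Solving: y_stone = 3.5, y_crew = 4.
Δz = y_crew·Δb = 4 × (4) = 16, so new z* = 921 + 16 = 937.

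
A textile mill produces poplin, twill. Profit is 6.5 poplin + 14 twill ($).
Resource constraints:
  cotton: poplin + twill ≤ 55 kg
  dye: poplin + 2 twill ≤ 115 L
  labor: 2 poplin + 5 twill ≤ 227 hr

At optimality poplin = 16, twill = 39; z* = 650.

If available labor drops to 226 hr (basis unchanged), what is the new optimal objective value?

At the optimum: cotton uses 55 of 55 (binding); dye uses 94 of 115 (slack = 21); labor uses 227 of 227 (binding).
Since dye is not tight, its dual is 0.
From A_Bᵀ y = c: 1·y_cotton + 2·y_labor = 6.5; 1·y_cotton + 5·y_labor = 14.
Solving: y_cotton = 1.5, y_labor = 2.5.
Δz = y_labor·Δb = 2.5 × (-1) = -2.5, so new z* = 650 − 2.5 = 647.5.

647.5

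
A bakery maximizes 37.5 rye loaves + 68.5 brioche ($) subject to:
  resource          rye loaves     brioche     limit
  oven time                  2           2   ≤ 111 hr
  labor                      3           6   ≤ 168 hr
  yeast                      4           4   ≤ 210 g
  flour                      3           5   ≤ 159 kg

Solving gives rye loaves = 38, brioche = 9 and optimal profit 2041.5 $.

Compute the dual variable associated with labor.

Check each constraint at x*: oven time 94/111 (slack 17); labor 168/168 (tight); yeast 188/210 (slack 22); flour 159/159 (tight).
Since oven time, yeast are not tight, their duals are 0.
The binding rows give the dual system: 3·y_labor + 3·y_flour = 37.5 and 6·y_labor + 5·y_flour = 68.5.
Solving: y_labor = 6, y_flour = 6.5.
Shadow price of labor = 6.

6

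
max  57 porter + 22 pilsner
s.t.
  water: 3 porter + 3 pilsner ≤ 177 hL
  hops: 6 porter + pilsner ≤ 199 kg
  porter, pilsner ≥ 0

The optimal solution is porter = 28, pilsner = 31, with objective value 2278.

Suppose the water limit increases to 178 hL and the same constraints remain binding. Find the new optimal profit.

At the optimum: water uses 177 of 177 (binding); hops uses 199 of 199 (binding).
The binding rows give the dual system: 3·y_water + 6·y_hops = 57 and 3·y_water + 1·y_hops = 22.
This yields shadow prices y_water = 5, y_hops = 7.
Δz = y_water·Δb = 5 × (1) = 5, so new z* = 2278 + 5 = 2283.

2283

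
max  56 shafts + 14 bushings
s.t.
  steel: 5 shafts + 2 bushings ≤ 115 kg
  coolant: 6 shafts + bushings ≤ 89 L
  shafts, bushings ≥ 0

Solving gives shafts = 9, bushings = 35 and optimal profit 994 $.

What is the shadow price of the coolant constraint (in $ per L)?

Both steel and coolant are binding at x*.
From A_Bᵀ y = c: 5·y_steel + 6·y_coolant = 56; 2·y_steel + 1·y_coolant = 14.
This yields shadow prices y_steel = 4, y_coolant = 6.
Shadow price of coolant = 6.

6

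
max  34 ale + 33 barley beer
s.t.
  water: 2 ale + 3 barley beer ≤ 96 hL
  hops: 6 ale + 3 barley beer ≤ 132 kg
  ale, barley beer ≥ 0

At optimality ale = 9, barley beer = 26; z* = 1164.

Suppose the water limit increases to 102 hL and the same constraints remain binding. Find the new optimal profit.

Check each constraint at x*: water 96/96 (tight); hops 132/132 (tight).
The binding rows give the dual system: 2·y_water + 6·y_hops = 34 and 3·y_water + 3·y_hops = 33.
→ y_water = 8 and y_hops = 3.
Δz = y_water·Δb = 8 × (6) = 48, so new z* = 1164 + 48 = 1212.

1212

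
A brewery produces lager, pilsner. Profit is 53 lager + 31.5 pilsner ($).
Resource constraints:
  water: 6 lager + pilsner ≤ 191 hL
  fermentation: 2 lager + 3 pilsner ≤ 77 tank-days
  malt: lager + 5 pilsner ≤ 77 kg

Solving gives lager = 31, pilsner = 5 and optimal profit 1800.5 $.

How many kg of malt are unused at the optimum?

21

malt used = 1·31 + 5·5 = 56; slack = 77 − 56 = 21.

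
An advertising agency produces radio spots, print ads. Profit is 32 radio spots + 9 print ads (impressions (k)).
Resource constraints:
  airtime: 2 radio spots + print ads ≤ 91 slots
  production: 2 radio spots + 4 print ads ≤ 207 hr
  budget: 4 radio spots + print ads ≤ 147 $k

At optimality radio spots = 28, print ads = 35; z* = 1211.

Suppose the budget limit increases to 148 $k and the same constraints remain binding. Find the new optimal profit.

At the optimum: airtime uses 91 of 91 (binding); production uses 196 of 207 (slack = 11); budget uses 147 of 147 (binding).
Since production is not tight, its dual is 0.
The binding rows give the dual system: 2·y_airtime + 4·y_budget = 32 and 1·y_airtime + 1·y_budget = 9.
This yields shadow prices y_airtime = 2, y_budget = 7.
Δz = y_budget·Δb = 7 × (1) = 7, so new z* = 1211 + 7 = 1218.

1218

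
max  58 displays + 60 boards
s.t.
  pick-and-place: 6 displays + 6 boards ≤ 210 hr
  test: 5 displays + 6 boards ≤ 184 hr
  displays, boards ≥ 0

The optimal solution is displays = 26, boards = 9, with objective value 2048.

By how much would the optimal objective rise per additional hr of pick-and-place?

8

Check each constraint at x*: pick-and-place 210/210 (tight); test 184/184 (tight).
The binding rows give the dual system: 6·y_pick-and-place + 5·y_test = 58 and 6·y_pick-and-place + 6·y_test = 60.
Solving: y_pick-and-place = 8, y_test = 2.
Shadow price of pick-and-place = 8.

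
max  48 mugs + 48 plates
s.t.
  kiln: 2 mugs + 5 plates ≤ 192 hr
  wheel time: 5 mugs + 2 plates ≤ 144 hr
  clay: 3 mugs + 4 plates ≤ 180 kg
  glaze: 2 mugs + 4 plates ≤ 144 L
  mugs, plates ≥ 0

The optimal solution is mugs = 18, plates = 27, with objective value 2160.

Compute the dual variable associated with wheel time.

Check each constraint at x*: kiln 171/192 (slack 21); wheel time 144/144 (tight); clay 162/180 (slack 18); glaze 144/144 (tight).
Slack constraints have shadow price 0 (complementary slackness).
Dual feasibility on the basic columns requires 5·y_wheel time + 2·y_glaze = 48, 2·y_wheel time + 4·y_glaze = 48.
→ y_wheel time = 6 and y_glaze = 9.
Shadow price of wheel time = 6.

6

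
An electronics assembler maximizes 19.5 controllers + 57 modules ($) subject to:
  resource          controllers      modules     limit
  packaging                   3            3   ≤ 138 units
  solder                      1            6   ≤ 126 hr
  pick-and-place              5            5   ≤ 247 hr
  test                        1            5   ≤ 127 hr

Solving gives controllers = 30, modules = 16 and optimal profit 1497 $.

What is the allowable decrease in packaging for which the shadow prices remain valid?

Binding constraints: packaging, solder. The basis is B = [[3,3],[1,6]] with det 15.
Per unit decrease in packaging, x* moves by d = (-0.4, 0.0667).
The basis stays optimal until controllers reaches 0; allowable decrease = 75 units.

75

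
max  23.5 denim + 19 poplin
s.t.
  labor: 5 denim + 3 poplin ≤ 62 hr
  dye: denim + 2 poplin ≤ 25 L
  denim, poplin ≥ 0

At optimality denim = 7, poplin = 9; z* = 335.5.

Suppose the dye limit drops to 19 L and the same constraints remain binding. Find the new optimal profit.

314.5

Check each constraint at x*: labor 62/62 (tight); dye 25/25 (tight).
From A_Bᵀ y = c: 5·y_labor + 1·y_dye = 23.5; 3·y_labor + 2·y_dye = 19.
This yields shadow prices y_labor = 4, y_dye = 3.5.
Δz = y_dye·Δb = 3.5 × (-6) = -21, so new z* = 335.5 − 21 = 314.5.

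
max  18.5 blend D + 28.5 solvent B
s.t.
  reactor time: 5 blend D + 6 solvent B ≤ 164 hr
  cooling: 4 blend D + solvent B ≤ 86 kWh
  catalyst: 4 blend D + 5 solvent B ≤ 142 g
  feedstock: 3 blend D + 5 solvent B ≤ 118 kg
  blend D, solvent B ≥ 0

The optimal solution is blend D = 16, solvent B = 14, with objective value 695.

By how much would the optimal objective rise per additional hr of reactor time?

1

At the optimum: reactor time uses 164 of 164 (binding); cooling uses 78 of 86 (slack = 8); catalyst uses 134 of 142 (slack = 8); feedstock uses 118 of 118 (binding).
Slack constraints have shadow price 0 (complementary slackness).
From A_Bᵀ y = c: 5·y_reactor time + 3·y_feedstock = 18.5; 6·y_reactor time + 5·y_feedstock = 28.5.
Solving: y_reactor time = 1, y_feedstock = 4.5.
Shadow price of reactor time = 1.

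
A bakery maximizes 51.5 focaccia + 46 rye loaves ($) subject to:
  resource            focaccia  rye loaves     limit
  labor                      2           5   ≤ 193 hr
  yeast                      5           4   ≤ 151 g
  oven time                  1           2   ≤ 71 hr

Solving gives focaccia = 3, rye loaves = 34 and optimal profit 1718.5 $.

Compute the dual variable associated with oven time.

4

Binding: yeast and oven time. Non-binding: labor (17 unused).
By complementary slackness, y = 0 for the non-binding constraint.
From A_Bᵀ y = c: 5·y_yeast + 1·y_oven time = 51.5; 4·y_yeast + 2·y_oven time = 46.
→ y_yeast = 9.5 and y_oven time = 4.
Shadow price of oven time = 4.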